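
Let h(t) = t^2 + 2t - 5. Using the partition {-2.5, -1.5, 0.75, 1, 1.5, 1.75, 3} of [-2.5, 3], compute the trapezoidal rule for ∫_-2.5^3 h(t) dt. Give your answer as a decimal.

-8.125

Subinterval widths: 1, 2.25, 0.25, 0.5, 0.25, 1.25.
h(-2.5) = -3.75, h(-1.5) = -5.75, h(0.75) = -2.9375, h(1) = -2, h(1.5) = 0.25, h(1.75) = 1.5625, h(3) = 10.
On each subinterval the trapezoid contributes (Δt_i/2)·[h(t_{i-1}) + h(t_i)].
Sum = -8.125.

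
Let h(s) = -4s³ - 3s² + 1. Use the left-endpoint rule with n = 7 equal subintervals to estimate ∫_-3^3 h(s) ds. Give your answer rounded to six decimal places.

42.367347

Δs = (3 − (-3))/7 = 6/7.
Left endpoints: -3, -15/7, -9/7, -3/7, 3/7, 9/7, 15/7.
h(-3) = 82, h(-15/7) = 9118/343, h(-9/7) = 1558/343, h(-3/7) = 262/343, h(3/7) = 46/343, h(9/7) = -4274/343, h(15/7) = -17882/343.
Sum = Δs · [h(-3) + h(-15/7) + h(-9/7) + ...].
Sum ≈ 42.367347.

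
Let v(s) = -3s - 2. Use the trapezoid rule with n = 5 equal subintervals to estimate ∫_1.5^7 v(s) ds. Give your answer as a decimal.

Δs = (7 − 1.5)/5 = 1.1.
v(1.5) = -6.5, v(2.6) = -9.8, v(3.7) = -13.1, v(4.8) = -16.4, v(5.9) = -19.7, v(7) = -23.
T_5 = (Δs/2)·[v(s_0) + 2v(s_1) + ... + 2v(s_{4}) + v(s_5)].
Sum = -81.125.

-81.125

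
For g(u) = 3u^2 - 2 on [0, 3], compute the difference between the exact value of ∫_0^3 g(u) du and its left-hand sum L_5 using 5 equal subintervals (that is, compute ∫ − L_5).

7.56

Exact integral: ∫_0^3 g(u) du = 21.
L_5 = 13.44.
Error = 21 − 13.44 = 7.56.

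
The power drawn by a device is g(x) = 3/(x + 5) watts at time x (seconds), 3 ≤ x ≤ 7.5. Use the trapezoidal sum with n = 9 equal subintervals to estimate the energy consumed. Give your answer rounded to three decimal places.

Δx = (7.5 − 3)/9 = 0.5.
g(3) = 0.375, g(3.5) = 6/17, g(4) = 1/3, g(4.5) = 6/19, g(5) = 0.3, g(5.5) = 2/7, g(6) = 3/11, g(6.5) = 6/23, g(7) = 0.25, g(7.5) = 0.24.
T_9 = (Δx/2)·[g(x_0) + 2g(x_1) + ... + 2g(x_{8}) + g(x_9)].
Sum ≈ 1.339.

1.339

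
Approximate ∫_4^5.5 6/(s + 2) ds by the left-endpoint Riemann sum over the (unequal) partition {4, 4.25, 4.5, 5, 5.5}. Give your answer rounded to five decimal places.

Subinterval widths: 0.25, 0.25, 0.5, 0.5.
Left endpoints: 4, 4.25, 4.5, 5.
f(4) = 1, f(4.25) = 0.96, f(4.5) = 12/13, f(5) = 6/7.
Sum = Σ Δs_i · f(s_i).
Sum ≈ 1.38011.

1.38011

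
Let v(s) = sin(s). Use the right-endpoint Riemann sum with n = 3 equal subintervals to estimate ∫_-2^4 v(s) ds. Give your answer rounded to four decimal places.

Δs = (4 − (-2))/3 = 2.
Right endpoints: 0, 2, 4.
v(0) ≈ 0.0000, v(2) ≈ 0.9093, v(4) ≈ -0.7568.
Sum = Δs · [v(0) + v(2) + v(4)].
Sum ≈ 0.3050.

0.3050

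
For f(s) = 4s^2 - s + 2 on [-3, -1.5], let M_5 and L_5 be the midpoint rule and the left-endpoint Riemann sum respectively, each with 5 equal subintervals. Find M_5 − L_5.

-4.41

M_5 = 37.83.
L_5 = 42.24.
M_5 − L_5 = -4.41.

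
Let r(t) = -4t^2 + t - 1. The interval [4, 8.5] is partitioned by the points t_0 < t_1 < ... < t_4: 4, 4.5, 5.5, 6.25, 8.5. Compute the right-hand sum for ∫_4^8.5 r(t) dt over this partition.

Subinterval widths: 0.5, 1, 0.75, 2.25.
Right endpoints: 4.5, 5.5, 6.25, 8.5.
r(4.5) = -77.5, r(5.5) = -116.5, r(6.25) = -151, r(8.5) = -281.5.
Sum = Σ Δt_i · r(t_i).
Sum = -901.875.

-901.875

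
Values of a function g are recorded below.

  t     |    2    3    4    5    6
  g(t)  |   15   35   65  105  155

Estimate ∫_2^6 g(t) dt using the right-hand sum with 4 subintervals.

Δt = 1.
Sum = 1·[35 + 65 + 105 + 155] = 360.

360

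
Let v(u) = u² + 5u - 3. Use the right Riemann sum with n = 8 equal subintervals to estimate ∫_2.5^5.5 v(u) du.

108.6328125

Δu = (5.5 − 2.5)/8 = 0.375.
Right endpoints: 2.875, 3.25, 3.625, 4, 4.375, 4.75, 5.125, 5.5.
v(2.875) = 19.640625, v(3.25) = 23.8125, v(3.625) = 28.265625, v(4) = 33, v(4.375) = 38.015625, v(4.75) = 43.3125, v(5.125) = 48.890625, v(5.5) = 54.75.
Sum = Δu · [v(2.875) + v(3.25) + v(3.625) + ...].
Sum = 108.6328125.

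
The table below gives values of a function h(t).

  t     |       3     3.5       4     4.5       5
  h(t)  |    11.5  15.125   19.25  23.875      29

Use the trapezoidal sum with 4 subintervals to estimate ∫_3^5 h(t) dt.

39.25

Δt = 0.5.
T_4 = (0.5/2)·[11.5 + 2·15.125 + 2·19.25 + 2·23.875 + 29] = 39.25.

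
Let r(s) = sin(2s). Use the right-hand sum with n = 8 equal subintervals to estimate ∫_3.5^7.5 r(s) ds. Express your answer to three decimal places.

0.691

Δs = (7.5 − 3.5)/8 = 0.5.
Right endpoints: 4, 4.5, 5, 5.5, 6, 6.5, 7, 7.5.
r(4) ≈ 0.989, r(4.5) ≈ 0.412, r(5) ≈ -0.544, r(5.5) ≈ -1.000, r(6) ≈ -0.537, r(6.5) ≈ 0.420, r(7) ≈ 0.991, r(7.5) ≈ 0.650.
Sum = Δs · [r(4) + r(4.5) + r(5) + ...].
Sum ≈ 0.691.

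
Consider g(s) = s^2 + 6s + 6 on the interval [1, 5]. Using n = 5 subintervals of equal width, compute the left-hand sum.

Δs = (5 − 1)/5 = 0.8.
Left endpoints: 1, 1.8, 2.6, 3.4, 4.2.
g(1) = 13, g(1.8) = 20.04, g(2.6) = 28.36, g(3.4) = 37.96, g(4.2) = 48.84.
Sum = Δs · [g(1) + g(1.8) + g(2.6) + g(3.4) + g(4.2)].
Sum = 118.56.

118.56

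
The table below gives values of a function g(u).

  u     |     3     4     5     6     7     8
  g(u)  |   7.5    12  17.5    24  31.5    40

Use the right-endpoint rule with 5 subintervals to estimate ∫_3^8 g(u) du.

125

Δu = 1.
Sum = 1·[12 + 17.5 + 24 + 31.5 + 40] = 125.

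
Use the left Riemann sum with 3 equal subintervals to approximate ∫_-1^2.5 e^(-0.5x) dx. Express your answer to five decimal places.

3.59588

Δx = (2.5 − (-1))/3 = 7/6.
Left endpoints: -1, 1/6, 4/3.
f(-1) ≈ 1.64872, f(1/6) ≈ 0.92004, f(4/3) ≈ 0.51342.
Sum = Δx · [f(-1) + f(1/6) + f(4/3)].
Sum ≈ 3.59588.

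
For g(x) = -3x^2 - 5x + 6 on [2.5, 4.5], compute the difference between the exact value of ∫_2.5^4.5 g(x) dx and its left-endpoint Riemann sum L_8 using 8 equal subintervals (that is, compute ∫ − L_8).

-6.4375

Exact integral: ∫_2.5^4.5 g(x) dx = -98.5.
L_8 = -92.0625.
Error = -98.5 − (-92.0625) = -6.4375.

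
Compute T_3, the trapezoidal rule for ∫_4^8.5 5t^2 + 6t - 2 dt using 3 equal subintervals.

1085.0625

Δt = (8.5 − 4)/3 = 1.5.
f(4) = 102, f(5.5) = 182.25, f(7) = 285, f(8.5) = 410.25.
T_3 = (Δt/2)·[f(t_0) + 2f(t_1) + 2f(t_2) + f(t_3)].
Sum = 1085.0625.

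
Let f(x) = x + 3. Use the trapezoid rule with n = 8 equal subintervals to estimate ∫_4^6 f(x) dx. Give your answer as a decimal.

16

Δx = (6 − 4)/8 = 0.25.
f(4) = 7, f(4.25) = 7.25, f(4.5) = 7.5, f(4.75) = 7.75, f(5) = 8, f(5.25) = 8.25, f(5.5) = 8.5, f(5.75) = 8.75, f(6) = 9.
T_8 = (Δx/2)·[f(x_0) + 2f(x_1) + ... + 2f(x_{7}) + f(x_8)].
Sum = 16.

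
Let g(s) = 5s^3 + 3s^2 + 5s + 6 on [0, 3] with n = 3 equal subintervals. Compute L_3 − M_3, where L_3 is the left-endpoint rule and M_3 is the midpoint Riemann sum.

L_3 = 93.
M_3 = 162.375.
L_3 − M_3 = -69.375.

-69.375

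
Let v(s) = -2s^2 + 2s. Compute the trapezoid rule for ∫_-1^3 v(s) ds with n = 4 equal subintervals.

Δs = (3 − (-1))/4 = 1.
v(-1) = -4, v(0) = 0, v(1) = 0, v(2) = -4, v(3) = -12.
T_4 = (Δs/2)·[v(s_0) + 2v(s_1) + 2v(s_2) + 2v(s_3) + v(s_4)].
Sum = -12.

-12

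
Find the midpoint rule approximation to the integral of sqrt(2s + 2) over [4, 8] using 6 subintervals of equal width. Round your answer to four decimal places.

Δs = (8 − 4)/6 = 2/3.
Midpoints: 13/3, 5, 17/3, 19/3, 7, 23/3.
f(13/3) ≈ 3.2660, f(5) ≈ 3.4641, f(17/3) ≈ 3.6515, f(19/3) ≈ 3.8297, f(7) ≈ 4.0000, f(23/3) ≈ 4.1633.
Sum = Δs · [f(13/3) + f(5) + f(17/3) + ...].
Sum ≈ 14.9164.

14.9164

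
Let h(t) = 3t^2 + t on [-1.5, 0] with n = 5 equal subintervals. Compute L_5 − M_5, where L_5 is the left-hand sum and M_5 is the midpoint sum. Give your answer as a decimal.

0.88875

L_5 = 3.105.
M_5 = 2.21625.
L_5 − M_5 = 0.88875.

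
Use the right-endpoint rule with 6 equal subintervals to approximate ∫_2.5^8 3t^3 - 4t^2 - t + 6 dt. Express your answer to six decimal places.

Δt = (8 − 2.5)/6 = 11/12.
Right endpoints: 41/12, 13/3, 5.25, 37/6, 85/12, 8.
f(41/12) = 43513/576, f(13/3) = 512/3, f(5.25) = 324.609375, f(37/6) = 39689/72, f(85/12) = 165967/192, f(8) = 1278.
Sum = Δt · [f(41/12) + f(13/3) + f(5.25) + ...].
Sum ≈ 2992.428096.

2992.428096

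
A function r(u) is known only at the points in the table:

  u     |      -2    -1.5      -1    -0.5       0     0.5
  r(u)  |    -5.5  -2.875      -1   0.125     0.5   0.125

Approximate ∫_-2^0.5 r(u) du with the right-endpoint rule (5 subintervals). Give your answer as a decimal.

-1.5625

Δu = 0.5.
Sum = 0.5·[(-2.875) + (-1) + 0.125 + 0.5 + 0.125] = -1.5625.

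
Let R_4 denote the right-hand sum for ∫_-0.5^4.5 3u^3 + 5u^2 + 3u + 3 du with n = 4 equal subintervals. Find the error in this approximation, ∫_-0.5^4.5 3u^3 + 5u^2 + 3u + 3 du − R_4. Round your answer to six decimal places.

-272.916667

Exact integral: ∫_-0.5^4.5 f(u) du ≈ 504.58333333.
R_4 = 777.5.
Error ≈ 504.58333333 − 777.5 ≈ -272.916667.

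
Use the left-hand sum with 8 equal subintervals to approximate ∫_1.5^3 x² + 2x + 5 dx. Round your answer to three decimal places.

21.220

Δx = (3 − 1.5)/8 = 0.1875.
Left endpoints: 1.5, 1.6875, 1.875, 2.0625, 2.25, 2.4375, 2.625, 2.8125.
f(1.5) = 10.25, f(1.6875) = 11.22265625, f(1.875) = 12.265625, f(2.0625) = 13.37890625, f(2.25) = 14.5625, f(2.4375) = 15.81640625, f(2.625) = 17.140625, f(2.8125) = 18.53515625.
Sum = Δx · [f(1.5) + f(1.6875) + f(1.875) + ...].
Sum ≈ 21.220.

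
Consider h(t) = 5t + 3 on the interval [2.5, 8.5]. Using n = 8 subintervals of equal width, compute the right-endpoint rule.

194.25

Δt = (8.5 − 2.5)/8 = 0.75.
Right endpoints: 3.25, 4, 4.75, 5.5, 6.25, 7, 7.75, 8.5.
h(3.25) = 19.25, h(4) = 23, h(4.75) = 26.75, h(5.5) = 30.5, h(6.25) = 34.25, h(7) = 38, h(7.75) = 41.75, h(8.5) = 45.5.
Sum = Δt · [h(3.25) + h(4) + h(4.75) + ...].
Sum = 194.25.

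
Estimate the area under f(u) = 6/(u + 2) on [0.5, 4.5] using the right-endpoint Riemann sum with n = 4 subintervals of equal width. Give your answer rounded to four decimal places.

Δu = (4.5 − 0.5)/4 = 1.
Right endpoints: 1.5, 2.5, 3.5, 4.5.
f(1.5) = 12/7, f(2.5) = 4/3, f(3.5) = 12/11, f(4.5) = 12/13.
Sum = Δu · [f(1.5) + f(2.5) + f(3.5) + f(4.5)].
Sum ≈ 5.0616.

5.0616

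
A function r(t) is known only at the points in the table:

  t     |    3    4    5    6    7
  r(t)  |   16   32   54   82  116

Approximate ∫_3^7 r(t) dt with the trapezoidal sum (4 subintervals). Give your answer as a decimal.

234

Δt = 1.
T_4 = (1/2)·[16 + 2·32 + 2·54 + 2·82 + 116] = 234.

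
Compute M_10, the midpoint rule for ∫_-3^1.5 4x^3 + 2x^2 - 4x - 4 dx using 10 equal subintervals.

Δx = (1.5 − (-3))/10 = 0.45.
Midpoints: -2.775, -2.325, -1.875, -1.425, -0.975, -0.525, -0.075, 0.375, 0.825, 1.275.
f(-2.775) = -62.9756875, f(-2.325) = -34.1610625, f(-1.875) = -15.8359375, f(-1.425) = -5.8133125, f(-0.975) = -1.9061875, f(-0.525) = -1.9275625, f(-0.075) = -3.6904375, f(0.375) = -5.0078125, f(0.825) = -3.6926875, f(1.275) = 2.4419375.
Sum = Δx · [f(-2.775) + f(-2.325) + f(-1.875) + ...].
Sum = -59.6559375.

-59.6559375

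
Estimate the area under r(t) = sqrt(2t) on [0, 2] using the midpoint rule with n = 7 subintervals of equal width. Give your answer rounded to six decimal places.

2.678117

Δt = (2 − 0)/7 = 2/7.
Midpoints: 1/7, 3/7, 5/7, 1, 9/7, 11/7, 13/7.
r(1/7) ≈ 0.534522, r(3/7) ≈ 0.925820, r(5/7) ≈ 1.195229, r(1) ≈ 1.414214, r(9/7) ≈ 1.603567, r(11/7) ≈ 1.772811, r(13/7) ≈ 1.927248.
Sum = Δt · [r(1/7) + r(3/7) + r(5/7) + ...].
Sum ≈ 2.678117.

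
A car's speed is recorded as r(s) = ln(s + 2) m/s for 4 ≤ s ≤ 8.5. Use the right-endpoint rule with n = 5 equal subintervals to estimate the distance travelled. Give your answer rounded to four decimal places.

9.6859

Δs = (8.5 − 4)/5 = 0.9.
Right endpoints: 4.9, 5.8, 6.7, 7.6, 8.5.
r(4.9) ≈ 1.9315, r(5.8) ≈ 2.0541, r(6.7) ≈ 2.1633, r(7.6) ≈ 2.2618, r(8.5) ≈ 2.3514.
Sum = Δs · [r(4.9) + r(5.8) + r(6.7) + r(7.6) + r(8.5)].
Sum ≈ 9.6859.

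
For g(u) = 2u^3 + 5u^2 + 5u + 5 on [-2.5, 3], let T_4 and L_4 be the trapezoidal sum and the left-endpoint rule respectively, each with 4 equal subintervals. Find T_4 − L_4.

T_4 ≈ 137.65039.
L_4 ≈ 50.68164.
T_4 − L_4 = 86.96875.

86.96875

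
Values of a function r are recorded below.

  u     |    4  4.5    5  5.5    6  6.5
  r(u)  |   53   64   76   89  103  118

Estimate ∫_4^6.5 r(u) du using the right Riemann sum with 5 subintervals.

225

Δu = 0.5.
Sum = 0.5·[64 + 76 + 89 + 103 + 118] = 225.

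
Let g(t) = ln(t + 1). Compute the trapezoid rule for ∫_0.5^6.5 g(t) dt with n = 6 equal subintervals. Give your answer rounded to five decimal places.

8.45987

Δt = (6.5 − 0.5)/6 = 1.
g(0.5) ≈ 0.40547, g(1.5) ≈ 0.91629, g(2.5) ≈ 1.25276, g(3.5) ≈ 1.50408, g(4.5) ≈ 1.70475, g(5.5) ≈ 1.87180, g(6.5) ≈ 2.01490.
T_6 = (Δt/2)·[g(t_0) + 2g(t_1) + ... + 2g(t_{5}) + g(t_6)].
Sum ≈ 8.45987.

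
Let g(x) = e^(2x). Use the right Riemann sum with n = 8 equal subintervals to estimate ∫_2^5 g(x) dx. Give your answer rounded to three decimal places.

Δx = (5 − 2)/8 = 0.375.
Right endpoints: 2.375, 2.75, 3.125, 3.5, 3.875, 4.25, 4.625, 5.
g(2.375) ≈ 115.584, g(2.75) ≈ 244.692, g(3.125) ≈ 518.013, g(3.5) ≈ 1096.633, g(3.875) ≈ 2321.572, g(4.25) ≈ 4914.769, g(4.625) ≈ 10404.566, g(5) ≈ 22026.466.
Sum = Δx · [g(2.375) + g(2.75) + g(3.125) + ...].
Sum ≈ 15615.861.

15615.861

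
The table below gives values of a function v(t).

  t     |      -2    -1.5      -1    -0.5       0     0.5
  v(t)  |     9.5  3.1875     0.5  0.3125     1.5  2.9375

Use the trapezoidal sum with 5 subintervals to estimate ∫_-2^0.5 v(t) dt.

5.859375

Δt = 0.5.
T_5 = (0.5/2)·[9.5 + 2·3.1875 + 2·0.5 + 2·0.3125 + 2·1.5 + 2.9375] = 5.859375.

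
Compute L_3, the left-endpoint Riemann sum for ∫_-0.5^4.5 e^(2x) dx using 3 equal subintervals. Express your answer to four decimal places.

Δx = (4.5 − (-0.5))/3 = 5/3.
Left endpoints: -0.5, 7/6, 17/6.
f(-0.5) ≈ 0.3679, f(7/6) ≈ 10.3123, f(17/6) ≈ 289.0694.
Sum = Δx · [f(-0.5) + f(7/6) + f(17/6)].
Sum ≈ 499.5825.

499.5825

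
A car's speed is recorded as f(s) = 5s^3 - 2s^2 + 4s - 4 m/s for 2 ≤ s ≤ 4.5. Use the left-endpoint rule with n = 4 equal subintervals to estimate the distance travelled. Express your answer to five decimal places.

344.41895

Δs = (4.5 − 2)/4 = 0.625.
Left endpoints: 2, 2.625, 3.25, 3.875.
f(2) = 36, f(2.625) = 42577/512, f(3.25) = 159.515625, f(3.875) = 139467/512.
Sum = Δs · [f(2) + f(2.625) + f(3.25) + f(3.875)].
Sum ≈ 344.41895.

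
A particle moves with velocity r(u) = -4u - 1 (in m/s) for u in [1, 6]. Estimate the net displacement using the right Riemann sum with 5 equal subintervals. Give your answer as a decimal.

-85

Δu = (6 − 1)/5 = 1.
Right endpoints: 2, 3, 4, 5, 6.
r(2) = -9, r(3) = -13, r(4) = -17, r(5) = -21, r(6) = -25.
Sum = Δu · [r(2) + r(3) + r(4) + r(5) + r(6)].
Sum = -85.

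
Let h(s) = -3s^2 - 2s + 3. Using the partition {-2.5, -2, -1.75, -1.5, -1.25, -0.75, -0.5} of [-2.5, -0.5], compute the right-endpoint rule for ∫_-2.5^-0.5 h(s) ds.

-0.9375

Subinterval widths: 0.5, 0.25, 0.25, 0.25, 0.5, 0.25.
Right endpoints: -2, -1.75, -1.5, -1.25, -0.75, -0.5.
h(-2) = -5, h(-1.75) = -2.6875, h(-1.5) = -0.75, h(-1.25) = 0.8125, h(-0.75) = 2.8125, h(-0.5) = 3.25.
Sum = Σ Δs_i · h(s_i).
Sum = -0.9375.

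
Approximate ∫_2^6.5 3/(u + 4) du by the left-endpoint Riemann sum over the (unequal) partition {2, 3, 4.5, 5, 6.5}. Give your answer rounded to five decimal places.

Subinterval widths: 1, 1.5, 0.5, 1.5.
Left endpoints: 2, 3, 4.5, 5.
f(2) = 0.5, f(3) = 3/7, f(4.5) = 6/17, f(5) = 1/3.
Sum = Σ Δu_i · f(u_i).
Sum ≈ 1.81933.

1.81933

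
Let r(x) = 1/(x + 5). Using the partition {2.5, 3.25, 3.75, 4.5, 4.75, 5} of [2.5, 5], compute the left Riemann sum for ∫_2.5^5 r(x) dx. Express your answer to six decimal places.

0.298277

Subinterval widths: 0.75, 0.5, 0.75, 0.25, 0.25.
Left endpoints: 2.5, 3.25, 3.75, 4.5, 4.75.
r(2.5) = 2/15, r(3.25) = 4/33, r(3.75) = 4/35, r(4.5) = 2/19, r(4.75) = 4/39.
Sum = Σ Δx_i · r(x_i).
Sum ≈ 0.298277.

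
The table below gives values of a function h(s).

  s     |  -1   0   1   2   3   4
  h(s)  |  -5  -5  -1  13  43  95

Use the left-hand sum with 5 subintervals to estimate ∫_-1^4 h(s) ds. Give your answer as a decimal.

Δs = 1.
Sum = 1·[(-5) + (-5) + (-1) + 13 + 43] = 45.

45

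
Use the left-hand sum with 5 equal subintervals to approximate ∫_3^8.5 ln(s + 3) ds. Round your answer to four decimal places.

11.4706

Δs = (8.5 − 3)/5 = 1.1.
Left endpoints: 3, 4.1, 5.2, 6.3, 7.4.
f(3) ≈ 1.7918, f(4.1) ≈ 1.9601, f(5.2) ≈ 2.1041, f(6.3) ≈ 2.2300, f(7.4) ≈ 2.3418.
Sum = Δs · [f(3) + f(4.1) + f(5.2) + f(6.3) + f(7.4)].
Sum ≈ 11.4706.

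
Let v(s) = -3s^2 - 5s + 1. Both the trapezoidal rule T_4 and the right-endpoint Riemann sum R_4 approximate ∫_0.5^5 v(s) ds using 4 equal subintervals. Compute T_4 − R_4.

54.421875

T_4 = -185.09765625.
R_4 = -239.51953125.
T_4 − R_4 = 54.421875.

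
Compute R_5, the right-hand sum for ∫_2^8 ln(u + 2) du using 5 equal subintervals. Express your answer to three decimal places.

12.013

Δu = (8 − 2)/5 = 1.2.
Right endpoints: 3.2, 4.4, 5.6, 6.8, 8.
f(3.2) ≈ 1.649, f(4.4) ≈ 1.856, f(5.6) ≈ 2.028, f(6.8) ≈ 2.175, f(8) ≈ 2.303.
Sum = Δu · [f(3.2) + f(4.4) + f(5.6) + f(6.8) + f(8)].
Sum ≈ 12.013.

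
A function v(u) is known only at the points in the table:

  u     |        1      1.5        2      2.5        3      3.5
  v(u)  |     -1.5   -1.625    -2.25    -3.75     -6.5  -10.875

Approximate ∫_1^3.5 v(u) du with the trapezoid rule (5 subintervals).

Δu = 0.5.
T_5 = (0.5/2)·[(-1.5) + 2·(-1.625) + 2·(-2.25) + 2·(-3.75) + 2·(-6.5) + (-10.875)] = -10.15625.

-10.15625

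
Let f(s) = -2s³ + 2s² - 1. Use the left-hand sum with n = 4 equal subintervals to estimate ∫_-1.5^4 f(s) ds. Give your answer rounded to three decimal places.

-21.850

Δs = (4 − (-1.5))/4 = 1.375.
Left endpoints: -1.5, -0.125, 1.25, 2.625.
f(-1.5) = 10.25, f(-0.125) = -0.96484375, f(1.25) = -1.78125, f(2.625) = -23.39453125.
Sum = Δs · [f(-1.5) + f(-0.125) + f(1.25) + f(2.625)].
Sum ≈ -21.850.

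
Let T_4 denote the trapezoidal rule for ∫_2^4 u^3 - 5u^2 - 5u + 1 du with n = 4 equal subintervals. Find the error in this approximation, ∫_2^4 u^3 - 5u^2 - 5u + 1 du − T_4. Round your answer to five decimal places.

-0.33333

Exact integral: ∫_2^4 f(u) du ≈ -61.3333333.
T_4 = -61.
Error ≈ -61.3333333 − (-61) ≈ -0.33333.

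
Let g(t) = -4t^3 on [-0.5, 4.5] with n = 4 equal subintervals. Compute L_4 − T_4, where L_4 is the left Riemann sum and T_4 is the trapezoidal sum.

228.125

L_4 = -213.125.
T_4 = -441.25.
L_4 − T_4 = 228.125.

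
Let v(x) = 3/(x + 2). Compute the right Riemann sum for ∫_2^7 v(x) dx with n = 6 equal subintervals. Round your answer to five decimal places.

Δx = (7 − 2)/6 = 5/6.
Right endpoints: 17/6, 11/3, 4.5, 16/3, 37/6, 7.
v(17/6) = 18/29, v(11/3) = 9/17, v(4.5) = 6/13, v(16/3) = 9/22, v(37/6) = 18/49, v(7) = 1/3.
Sum = Δx · [v(17/6) + v(11/3) + v(4.5) + ...].
Sum ≈ 2.26784.

2.26784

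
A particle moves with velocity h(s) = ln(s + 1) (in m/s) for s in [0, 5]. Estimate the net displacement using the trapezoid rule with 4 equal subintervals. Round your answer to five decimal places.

5.64715

Δs = (5 − 0)/4 = 1.25.
h(0) ≈ 0.00000, h(1.25) ≈ 0.81093, h(2.5) ≈ 1.25276, h(3.75) ≈ 1.55814, h(5) ≈ 1.79176.
T_4 = (Δs/2)·[h(s_0) + 2h(s_1) + 2h(s_2) + 2h(s_3) + h(s_4)].
Sum ≈ 5.64715.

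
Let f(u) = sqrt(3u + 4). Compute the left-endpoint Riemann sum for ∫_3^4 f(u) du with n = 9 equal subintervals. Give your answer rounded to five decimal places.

Δu = (4 − 3)/9 = 1/9.
Left endpoints: 3, 28/9, 29/9, 10/3, 31/9, 32/9, 11/3, 34/9, 35/9.
f(3) ≈ 3.60555, f(28/9) ≈ 3.65148, f(29/9) ≈ 3.69685, f(10/3) ≈ 3.74166, f(31/9) ≈ 3.78594, f(32/9) ≈ 3.82971, f(11/3) ≈ 3.87298, f(34/9) ≈ 3.91578, f(35/9) ≈ 3.95811.
Sum = Δu · [f(3) + f(28/9) + f(29/9) + ...].
Sum ≈ 3.78423.

3.78423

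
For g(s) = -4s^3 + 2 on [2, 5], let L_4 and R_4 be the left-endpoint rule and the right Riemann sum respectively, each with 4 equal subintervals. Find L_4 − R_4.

351

L_4 = -439.3125.
R_4 = -790.3125.
L_4 − R_4 = 351.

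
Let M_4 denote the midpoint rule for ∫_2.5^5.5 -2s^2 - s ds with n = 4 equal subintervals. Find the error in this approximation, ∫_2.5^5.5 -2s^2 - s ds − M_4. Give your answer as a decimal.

Exact integral: ∫_2.5^5.5 f(s) ds = -112.5.
M_4 = -112.21875.
Error = -112.5 − (-112.21875) = -0.28125.

-0.28125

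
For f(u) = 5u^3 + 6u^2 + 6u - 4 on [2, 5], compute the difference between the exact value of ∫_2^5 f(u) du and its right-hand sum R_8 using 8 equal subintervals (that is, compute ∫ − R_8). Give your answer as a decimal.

-140.80078125

Exact integral: ∫_2^5 f(u) du = 1046.25.
R_8 = 1187.05078125.
Error = 1046.25 − 1187.05078125 = -140.80078125.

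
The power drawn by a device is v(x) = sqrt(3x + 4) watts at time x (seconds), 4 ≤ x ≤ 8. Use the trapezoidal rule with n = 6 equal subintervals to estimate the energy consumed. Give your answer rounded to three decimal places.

18.699

Δx = (8 − 4)/6 = 2/3.
v(4) ≈ 4.000, v(14/3) ≈ 4.243, v(16/3) ≈ 4.472, v(6) ≈ 4.690, v(20/3) ≈ 4.899, v(22/3) ≈ 5.099, v(8) ≈ 5.292.
T_6 = (Δx/2)·[v(x_0) + 2v(x_1) + ... + 2v(x_{5}) + v(x_6)].
Sum ≈ 18.699.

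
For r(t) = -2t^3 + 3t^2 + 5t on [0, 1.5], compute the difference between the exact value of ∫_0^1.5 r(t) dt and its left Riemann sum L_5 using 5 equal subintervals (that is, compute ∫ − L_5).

1.15875

Exact integral: ∫_0^1.5 r(t) dt = 6.46875.
L_5 = 5.31.
Error = 6.46875 − 5.31 = 1.15875.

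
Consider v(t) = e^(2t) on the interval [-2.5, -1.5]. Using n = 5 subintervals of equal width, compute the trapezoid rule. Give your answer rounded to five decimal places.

0.02181

Δt = (-1.5 − (-2.5))/5 = 0.2.
v(-2.5) ≈ 0.00674, v(-2.3) ≈ 0.01005, v(-2.1) ≈ 0.01500, v(-1.9) ≈ 0.02237, v(-1.7) ≈ 0.03337, v(-1.5) ≈ 0.04979.
T_5 = (Δt/2)·[v(t_0) + 2v(t_1) + ... + 2v(t_{4}) + v(t_5)].
Sum ≈ 0.02181.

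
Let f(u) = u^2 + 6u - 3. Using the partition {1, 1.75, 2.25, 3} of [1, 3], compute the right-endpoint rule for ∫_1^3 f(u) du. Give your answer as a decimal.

Subinterval widths: 0.75, 0.5, 0.75.
Right endpoints: 1.75, 2.25, 3.
f(1.75) = 10.5625, f(2.25) = 15.5625, f(3) = 24.
Sum = Σ Δu_i · f(u_i).
Sum = 33.703125.

33.703125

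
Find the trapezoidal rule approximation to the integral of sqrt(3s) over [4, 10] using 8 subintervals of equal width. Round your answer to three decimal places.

27.270

Δs = (10 − 4)/8 = 0.75.
f(4) ≈ 3.464, f(4.75) ≈ 3.775, f(5.5) ≈ 4.062, f(6.25) ≈ 4.330, f(7) ≈ 4.583, f(7.75) ≈ 4.822, f(8.5) ≈ 5.050, f(9.25) ≈ 5.268, f(10) ≈ 5.477.
T_8 = (Δs/2)·[f(s_0) + 2f(s_1) + ... + 2f(s_{7}) + f(s_8)].
Sum ≈ 27.270.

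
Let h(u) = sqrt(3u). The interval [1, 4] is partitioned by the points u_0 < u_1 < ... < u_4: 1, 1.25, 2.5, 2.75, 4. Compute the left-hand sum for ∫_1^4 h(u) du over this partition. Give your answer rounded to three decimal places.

7.129

Subinterval widths: 0.25, 1.25, 0.25, 1.25.
Left endpoints: 1, 1.25, 2.5, 2.75.
h(1) ≈ 1.732, h(1.25) ≈ 1.936, h(2.5) ≈ 2.739, h(2.75) ≈ 2.872.
Sum = Σ Δu_i · h(u_i).
Sum ≈ 7.129.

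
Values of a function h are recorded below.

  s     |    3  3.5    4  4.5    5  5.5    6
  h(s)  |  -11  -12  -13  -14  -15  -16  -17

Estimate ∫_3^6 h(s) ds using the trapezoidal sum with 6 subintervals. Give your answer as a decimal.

Δs = 0.5.
T_6 = (0.5/2)·[(-11) + 2·(-12) + 2·(-13) + 2·(-14) + 2·(-15) + 2·(-16) + (-17)] = -42.

-42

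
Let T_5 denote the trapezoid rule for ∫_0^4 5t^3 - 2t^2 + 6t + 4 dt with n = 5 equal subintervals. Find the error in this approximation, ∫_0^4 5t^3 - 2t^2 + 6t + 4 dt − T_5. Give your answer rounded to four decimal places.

-11.9467

Exact integral: ∫_0^4 f(t) dt ≈ 341.333333.
T_5 = 353.28.
Error ≈ 341.333333 − 353.28 ≈ -11.9467.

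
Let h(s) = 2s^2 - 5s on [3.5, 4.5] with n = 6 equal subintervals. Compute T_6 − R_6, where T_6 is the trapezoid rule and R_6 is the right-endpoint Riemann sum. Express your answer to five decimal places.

-0.91667

T_6 ≈ 12.1759259.
R_6 ≈ 13.0925926.
T_6 − R_6 ≈ -0.91667.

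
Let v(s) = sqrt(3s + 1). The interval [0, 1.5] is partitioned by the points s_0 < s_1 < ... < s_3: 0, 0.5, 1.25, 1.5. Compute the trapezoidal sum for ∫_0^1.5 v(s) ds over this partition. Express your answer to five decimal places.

2.62109

Subinterval widths: 0.5, 0.75, 0.25.
v(0) ≈ 1.00000, v(0.5) ≈ 1.58114, v(1.25) ≈ 2.17945, v(1.5) ≈ 2.34521.
On each subinterval the trapezoid contributes (Δs_i/2)·[v(s_{i-1}) + v(s_i)].
Sum ≈ 2.62109.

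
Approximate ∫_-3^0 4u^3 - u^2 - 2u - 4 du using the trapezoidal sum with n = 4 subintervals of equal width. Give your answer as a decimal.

Δu = (0 − (-3))/4 = 0.75.
f(-3) = -115, f(-2.25) = -50.125, f(-1.5) = -16.75, f(-0.75) = -4.75, f(0) = -4.
T_4 = (Δu/2)·[f(u_0) + 2f(u_1) + 2f(u_2) + 2f(u_3) + f(u_4)].
Sum = -98.34375.

-98.34375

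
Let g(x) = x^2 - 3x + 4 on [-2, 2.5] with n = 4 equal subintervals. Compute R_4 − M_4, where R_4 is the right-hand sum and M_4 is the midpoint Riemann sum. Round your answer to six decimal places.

-4.904297

R_4 = 17.12109375.
M_4 ≈ 22.02539062.
R_4 − M_4 ≈ -4.904297.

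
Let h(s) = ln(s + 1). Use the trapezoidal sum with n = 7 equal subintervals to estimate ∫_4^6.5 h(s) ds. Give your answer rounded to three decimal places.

Δs = (6.5 − 4)/7 = 5/14.
h(4) ≈ 1.609, h(61/14) ≈ 1.678, h(33/7) ≈ 1.743, h(71/14) ≈ 1.804, h(38/7) ≈ 1.861, h(81/14) ≈ 1.915, h(43/7) ≈ 1.966, h(6.5) ≈ 2.015.
T_7 = (Δs/2)·[h(s_0) + 2h(s_1) + ... + 2h(s_{6}) + h(s_7)].
Sum ≈ 4.564.

4.564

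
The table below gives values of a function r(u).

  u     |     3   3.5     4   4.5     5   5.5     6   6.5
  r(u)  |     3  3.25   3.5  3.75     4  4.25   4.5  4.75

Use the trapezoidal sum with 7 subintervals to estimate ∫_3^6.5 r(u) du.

Δu = 0.5.
T_7 = (0.5/2)·[3 + 2·3.25 + 2·3.5 + 2·3.75 + 2·4 + 2·4.25 + 2·4.5 + 4.75] = 13.5625.

13.5625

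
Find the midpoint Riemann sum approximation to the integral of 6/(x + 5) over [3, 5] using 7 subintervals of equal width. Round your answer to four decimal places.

1.3387

Δx = (5 − 3)/7 = 2/7.
Midpoints: 22/7, 24/7, 26/7, 4, 30/7, 32/7, 34/7.
f(22/7) = 14/19, f(24/7) = 42/59, f(26/7) = 42/61, f(4) = 2/3, f(30/7) = 42/65, f(32/7) = 42/67, f(34/7) = 14/23.
Sum = Δx · [f(22/7) + f(24/7) + f(26/7) + ...].
Sum ≈ 1.3387.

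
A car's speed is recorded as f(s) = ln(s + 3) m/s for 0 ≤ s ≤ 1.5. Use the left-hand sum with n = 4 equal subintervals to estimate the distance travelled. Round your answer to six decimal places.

Δs = (1.5 − 0)/4 = 0.375.
Left endpoints: 0, 0.375, 0.75, 1.125.
f(0) ≈ 1.098612, f(0.375) ≈ 1.216395, f(0.75) ≈ 1.321756, f(1.125) ≈ 1.417066.
Sum = Δs · [f(0) + f(0.375) + f(0.75) + f(1.125)].
Sum ≈ 1.895186.

1.895186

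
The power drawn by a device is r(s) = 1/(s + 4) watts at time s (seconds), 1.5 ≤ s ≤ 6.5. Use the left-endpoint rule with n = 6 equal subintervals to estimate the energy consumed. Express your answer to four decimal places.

0.6841

Δs = (6.5 − 1.5)/6 = 5/6.
Left endpoints: 1.5, 7/3, 19/6, 4, 29/6, 17/3.
r(1.5) = 2/11, r(7/3) = 3/19, r(19/6) = 6/43, r(4) = 0.125, r(29/6) = 6/53, r(17/3) = 3/29.
Sum = Δs · [r(1.5) + r(7/3) + r(19/6) + ...].
Sum ≈ 0.6841.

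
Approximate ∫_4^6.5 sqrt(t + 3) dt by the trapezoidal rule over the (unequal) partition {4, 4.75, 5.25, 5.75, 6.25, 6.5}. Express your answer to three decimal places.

Subinterval widths: 0.75, 0.5, 0.5, 0.5, 0.25.
f(4) ≈ 2.646, f(4.75) ≈ 2.784, f(5.25) ≈ 2.872, f(5.75) ≈ 2.958, f(6.25) ≈ 3.041, f(6.5) ≈ 3.082.
On each subinterval the trapezoid contributes (Δt_i/2)·[f(t_{i-1}) + f(t_i)].
Sum ≈ 7.173.

7.173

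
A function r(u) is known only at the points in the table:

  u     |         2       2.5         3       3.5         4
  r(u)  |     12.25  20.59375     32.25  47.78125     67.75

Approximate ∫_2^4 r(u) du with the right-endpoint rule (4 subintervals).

84.1875

Δu = 0.5.
Sum = 0.5·[20.59375 + 32.25 + 47.78125 + 67.75] = 84.1875.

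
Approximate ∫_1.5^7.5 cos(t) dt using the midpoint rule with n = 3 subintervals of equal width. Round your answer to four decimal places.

-0.0707

Δt = (7.5 − 1.5)/3 = 2.
Midpoints: 2.5, 4.5, 6.5.
f(2.5) ≈ -0.8011, f(4.5) ≈ -0.2108, f(6.5) ≈ 0.9766.
Sum = Δt · [f(2.5) + f(4.5) + f(6.5)].
Sum ≈ -0.0707.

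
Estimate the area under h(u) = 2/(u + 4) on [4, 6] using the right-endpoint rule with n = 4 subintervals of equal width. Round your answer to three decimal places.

0.434

Δu = (6 − 4)/4 = 0.5.
Right endpoints: 4.5, 5, 5.5, 6.
h(4.5) = 4/17, h(5) = 2/9, h(5.5) = 4/19, h(6) = 0.2.
Sum = Δu · [h(4.5) + h(5) + h(5.5) + h(6)].
Sum ≈ 0.434.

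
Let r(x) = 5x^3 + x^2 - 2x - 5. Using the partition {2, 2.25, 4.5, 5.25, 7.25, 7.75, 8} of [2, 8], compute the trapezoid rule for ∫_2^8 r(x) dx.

Subinterval widths: 0.25, 2.25, 0.75, 2, 0.5, 0.25.
r(2) = 35, r(2.25) = 52.515625, r(4.5) = 461.875, r(5.25) = 735.578125, r(7.25) = 1938.453125, r(7.75) = 2366.984375, r(8) = 2603.
On each subinterval the trapezoid contributes (Δx_i/2)·[r(x_{i-1}) + r(x_i)].
Sum = 5410.3125.

5410.3125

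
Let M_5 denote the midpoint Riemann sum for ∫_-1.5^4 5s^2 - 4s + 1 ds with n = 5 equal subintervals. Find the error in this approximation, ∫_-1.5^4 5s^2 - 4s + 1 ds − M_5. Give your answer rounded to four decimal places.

2.7729

Exact integral: ∫_-1.5^4 f(s) ds ≈ 90.291667.
M_5 = 87.51875.
Error ≈ 90.291667 − 87.51875 ≈ 2.7729.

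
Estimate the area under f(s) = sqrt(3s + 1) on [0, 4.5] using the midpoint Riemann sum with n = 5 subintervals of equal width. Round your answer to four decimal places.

12.0807

Δs = (4.5 − 0)/5 = 0.9.
Midpoints: 0.45, 1.35, 2.25, 3.15, 4.05.
f(0.45) ≈ 1.5330, f(1.35) ≈ 2.2472, f(2.25) ≈ 2.7839, f(3.15) ≈ 3.2326, f(4.05) ≈ 3.6263.
Sum = Δs · [f(0.45) + f(1.35) + f(2.25) + f(3.15) + f(4.05)].
Sum ≈ 12.0807.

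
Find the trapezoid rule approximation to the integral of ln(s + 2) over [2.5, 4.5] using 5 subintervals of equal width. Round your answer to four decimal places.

3.3975

Δs = (4.5 − 2.5)/5 = 0.4.
f(2.5) ≈ 1.5041, f(2.9) ≈ 1.5892, f(3.3) ≈ 1.6677, f(3.7) ≈ 1.7405, f(4.1) ≈ 1.8083, f(4.5) ≈ 1.8718.
T_5 = (Δs/2)·[f(s_0) + 2f(s_1) + ... + 2f(s_{4}) + f(s_5)].
Sum ≈ 3.3975.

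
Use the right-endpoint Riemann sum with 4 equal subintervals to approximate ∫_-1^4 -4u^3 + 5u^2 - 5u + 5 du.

Δu = (4 − (-1))/4 = 1.25.
Right endpoints: 0.25, 1.5, 2.75, 4.
f(0.25) = 4, f(1.5) = -4.75, f(2.75) = -54.125, f(4) = -191.
Sum = Δu · [f(0.25) + f(1.5) + f(2.75) + f(4)].
Sum = -307.34375.

-307.34375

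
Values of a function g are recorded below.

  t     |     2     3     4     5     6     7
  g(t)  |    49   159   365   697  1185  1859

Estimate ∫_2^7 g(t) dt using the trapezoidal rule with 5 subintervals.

Δt = 1.
T_5 = (1/2)·[49 + 2·159 + 2·365 + 2·697 + 2·1185 + 1859] = 3360.

3360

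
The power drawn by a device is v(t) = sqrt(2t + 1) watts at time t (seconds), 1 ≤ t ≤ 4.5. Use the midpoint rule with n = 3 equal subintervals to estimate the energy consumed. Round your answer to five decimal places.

8.82332

Δt = (4.5 − 1)/3 = 7/6.
Midpoints: 19/12, 2.75, 47/12.
v(19/12) ≈ 2.04124, v(2.75) ≈ 2.54951, v(47/12) ≈ 2.97209.
Sum = Δt · [v(19/12) + v(2.75) + v(47/12)].
Sum ≈ 8.82332.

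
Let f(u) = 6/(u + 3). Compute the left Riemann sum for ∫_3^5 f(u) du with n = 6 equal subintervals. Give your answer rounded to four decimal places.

1.7684

Δu = (5 − 3)/6 = 1/3.
Left endpoints: 3, 10/3, 11/3, 4, 13/3, 14/3.
f(3) = 1, f(10/3) = 18/19, f(11/3) = 0.9, f(4) = 6/7, f(13/3) = 9/11, f(14/3) = 18/23.
Sum = Δu · [f(3) + f(10/3) + f(11/3) + ...].
Sum ≈ 1.7684.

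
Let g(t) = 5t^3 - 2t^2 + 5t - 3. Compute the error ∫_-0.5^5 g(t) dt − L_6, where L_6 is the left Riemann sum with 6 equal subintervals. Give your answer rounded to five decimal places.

Exact integral: ∫_-0.5^5 g(t) dt ≈ 743.1302083.
L_6 ≈ 490.9243345.
Error ≈ 743.1302083 − 490.9243345 ≈ 252.20587.

252.20587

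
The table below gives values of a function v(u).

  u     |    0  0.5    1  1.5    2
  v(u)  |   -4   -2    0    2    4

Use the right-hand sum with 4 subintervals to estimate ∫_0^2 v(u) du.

Δu = 0.5.
Sum = 0.5·[(-2) + 0 + 2 + 4] = 2.

2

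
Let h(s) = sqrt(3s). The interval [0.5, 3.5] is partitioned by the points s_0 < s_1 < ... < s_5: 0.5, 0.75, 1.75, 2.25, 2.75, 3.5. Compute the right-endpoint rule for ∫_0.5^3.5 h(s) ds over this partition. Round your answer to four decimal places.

Subinterval widths: 0.25, 1, 0.5, 0.5, 0.75.
Right endpoints: 0.75, 1.75, 2.25, 2.75, 3.5.
h(0.75) ≈ 1.5000, h(1.75) ≈ 2.2913, h(2.25) ≈ 2.5981, h(2.75) ≈ 2.8723, h(3.5) ≈ 3.2404.
Sum = Σ Δs_i · h(s_i).
Sum ≈ 7.8317.

7.8317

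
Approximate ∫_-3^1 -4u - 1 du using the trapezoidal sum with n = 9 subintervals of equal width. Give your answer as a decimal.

Δu = (1 − (-3))/9 = 4/9.
f(-3) = 11, f(-23/9) = 83/9, f(-19/9) = 67/9, f(-5/3) = 17/3, f(-11/9) = 35/9, f(-7/9) = 19/9, f(-1/3) = 1/3, f(1/9) = -13/9, f(5/9) = -29/9, f(1) = -5.
T_9 = (Δu/2)·[f(u_0) + 2f(u_1) + ... + 2f(u_{8}) + f(u_9)].
Sum = 12.

12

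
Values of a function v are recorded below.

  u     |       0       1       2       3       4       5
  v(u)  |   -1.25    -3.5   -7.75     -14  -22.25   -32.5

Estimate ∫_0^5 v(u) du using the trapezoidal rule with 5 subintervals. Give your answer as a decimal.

Δu = 1.
T_5 = (1/2)·[(-1.25) + 2·(-3.5) + 2·(-7.75) + 2·(-14) + 2·(-22.25) + (-32.5)] = -64.375.

-64.375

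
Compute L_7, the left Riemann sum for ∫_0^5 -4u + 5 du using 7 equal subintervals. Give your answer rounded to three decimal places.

-17.857

Δu = (5 − 0)/7 = 5/7.
Left endpoints: 0, 5/7, 10/7, 15/7, 20/7, 25/7, 30/7.
f(0) = 5, f(5/7) = 15/7, f(10/7) = -5/7, f(15/7) = -25/7, f(20/7) = -45/7, f(25/7) = -65/7, f(30/7) = -85/7.
Sum = Δu · [f(0) + f(5/7) + f(10/7) + ...].
Sum ≈ -17.857.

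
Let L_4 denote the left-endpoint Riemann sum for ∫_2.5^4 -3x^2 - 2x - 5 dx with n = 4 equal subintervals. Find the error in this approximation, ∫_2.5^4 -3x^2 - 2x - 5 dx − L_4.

-5.94140625

Exact integral: ∫_2.5^4 f(x) dx = -65.625.
L_4 = -59.68359375.
Error = -65.625 − (-59.68359375) = -5.94140625.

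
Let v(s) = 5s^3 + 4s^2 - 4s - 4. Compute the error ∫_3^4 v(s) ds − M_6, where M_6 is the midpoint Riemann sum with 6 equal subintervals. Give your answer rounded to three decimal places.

Exact integral: ∫_3^4 v(s) ds ≈ 250.08333.
M_6 ≈ 249.95255.
Error ≈ 250.08333 − 249.95255 ≈ 0.131.

0.131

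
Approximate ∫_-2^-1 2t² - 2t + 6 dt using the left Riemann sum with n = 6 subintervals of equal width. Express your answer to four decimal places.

14.3426

Δt = (-1 − (-2))/6 = 1/6.
Left endpoints: -2, -11/6, -5/3, -1.5, -4/3, -7/6.
f(-2) = 18, f(-11/6) = 295/18, f(-5/3) = 134/9, f(-1.5) = 13.5, f(-4/3) = 110/9, f(-7/6) = 199/18.
Sum = Δt · [f(-2) + f(-11/6) + f(-5/3) + ...].
Sum ≈ 14.3426.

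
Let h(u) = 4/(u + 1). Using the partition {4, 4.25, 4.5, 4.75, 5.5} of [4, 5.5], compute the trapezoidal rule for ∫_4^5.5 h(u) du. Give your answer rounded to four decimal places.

Subinterval widths: 0.25, 0.25, 0.25, 0.75.
h(4) = 0.8, h(4.25) = 16/21, h(4.5) = 8/11, h(4.75) = 16/23, h(5.5) = 8/13.
On each subinterval the trapezoid contributes (Δu_i/2)·[h(u_{i-1}) + h(u_i)].
Sum ≈ 1.0509.

1.0509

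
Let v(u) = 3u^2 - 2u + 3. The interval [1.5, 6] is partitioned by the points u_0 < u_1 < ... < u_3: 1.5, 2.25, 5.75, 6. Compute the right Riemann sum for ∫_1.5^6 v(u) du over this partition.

352.421875

Subinterval widths: 0.75, 3.5, 0.25.
Right endpoints: 2.25, 5.75, 6.
v(2.25) = 13.6875, v(5.75) = 90.6875, v(6) = 99.
Sum = Σ Δu_i · v(u_i).
Sum = 352.421875.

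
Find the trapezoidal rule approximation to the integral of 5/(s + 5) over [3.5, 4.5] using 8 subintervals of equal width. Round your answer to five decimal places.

Δs = (4.5 − 3.5)/8 = 0.125.
f(3.5) = 10/17, f(3.625) = 40/69, f(3.75) = 4/7, f(3.875) = 40/71, f(4) = 5/9, f(4.125) = 40/73, f(4.25) = 20/37, f(4.375) = 8/15, f(4.5) = 10/19.
T_8 = (Δs/2)·[f(s_0) + 2f(s_1) + ... + 2f(s_{7}) + f(s_8)].
Sum ≈ 0.55615.

0.55615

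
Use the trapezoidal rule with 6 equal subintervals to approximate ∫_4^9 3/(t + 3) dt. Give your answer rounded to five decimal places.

1.61932

Δt = (9 − 4)/6 = 5/6.
f(4) = 3/7, f(29/6) = 18/47, f(17/3) = 9/26, f(6.5) = 6/19, f(22/3) = 9/31, f(49/6) = 18/67, f(9) = 0.25.
T_6 = (Δt/2)·[f(t_0) + 2f(t_1) + ... + 2f(t_{5}) + f(t_6)].
Sum ≈ 1.61932.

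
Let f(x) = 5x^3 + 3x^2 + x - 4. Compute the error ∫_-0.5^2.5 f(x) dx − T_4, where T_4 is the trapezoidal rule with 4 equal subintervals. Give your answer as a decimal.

Exact integral: ∫_-0.5^2.5 f(x) dx = 55.5.
T_4 = 60.5625.
Error = 55.5 − 60.5625 = -5.0625.

-5.0625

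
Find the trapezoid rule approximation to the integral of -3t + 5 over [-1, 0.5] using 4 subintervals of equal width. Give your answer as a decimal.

Δt = (0.5 − (-1))/4 = 0.375.
f(-1) = 8, f(-0.625) = 6.875, f(-0.25) = 5.75, f(0.125) = 4.625, f(0.5) = 3.5.
T_4 = (Δt/2)·[f(t_0) + 2f(t_1) + 2f(t_2) + 2f(t_3) + f(t_4)].
Sum = 8.625.

8.625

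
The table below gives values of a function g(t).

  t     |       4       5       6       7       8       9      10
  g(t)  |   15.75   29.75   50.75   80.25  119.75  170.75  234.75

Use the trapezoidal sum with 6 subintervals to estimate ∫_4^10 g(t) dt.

Δt = 1.
T_6 = (1/2)·[15.75 + 2·29.75 + 2·50.75 + 2·80.25 + 2·119.75 + 2·170.75 + 234.75] = 576.5.

576.5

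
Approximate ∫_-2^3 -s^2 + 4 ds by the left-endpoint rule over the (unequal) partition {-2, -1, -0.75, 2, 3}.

Subinterval widths: 1, 0.25, 2.75, 1.
Left endpoints: -2, -1, -0.75, 2.
f(-2) = 0, f(-1) = 3, f(-0.75) = 3.4375, f(2) = 0.
Sum = Σ Δs_i · f(s_i).
Sum = 10.203125.

10.203125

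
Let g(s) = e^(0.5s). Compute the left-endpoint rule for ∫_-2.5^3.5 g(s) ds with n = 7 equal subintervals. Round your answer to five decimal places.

Δs = (3.5 − (-2.5))/7 = 6/7.
Left endpoints: -2.5, -23/14, -11/14, 1/14, 13/14, 25/14, 37/14.
g(-2.5) ≈ 0.28650, g(-23/14) ≈ 0.43980, g(-11/14) ≈ 0.67513, g(1/14) ≈ 1.03636, g(13/14) ≈ 1.59088, g(25/14) ≈ 2.44210, g(37/14) ≈ 3.74877.
Sum = Δs · [g(-2.5) + g(-23/14) + g(-11/14) + ...].
Sum ≈ 8.75961.

8.75961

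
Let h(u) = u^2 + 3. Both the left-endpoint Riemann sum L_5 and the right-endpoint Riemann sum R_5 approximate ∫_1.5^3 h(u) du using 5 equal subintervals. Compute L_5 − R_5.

L_5 = 11.385.
R_5 = 13.41.
L_5 − R_5 = -2.025.

-2.025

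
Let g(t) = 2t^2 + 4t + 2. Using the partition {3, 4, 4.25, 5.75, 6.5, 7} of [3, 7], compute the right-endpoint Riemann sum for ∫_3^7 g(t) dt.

Subinterval widths: 1, 0.25, 1.5, 0.75, 0.5.
Right endpoints: 4, 4.25, 5.75, 6.5, 7.
g(4) = 50, g(4.25) = 55.125, g(5.75) = 91.125, g(6.5) = 112.5, g(7) = 128.
Sum = Σ Δt_i · g(t_i).
Sum = 348.84375.

348.84375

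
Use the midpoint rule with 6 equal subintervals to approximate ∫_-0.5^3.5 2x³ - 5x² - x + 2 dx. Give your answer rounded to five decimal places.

4.74074

Δx = (3.5 − (-0.5))/6 = 2/3.
Midpoints: -1/6, 0.5, 7/6, 11/6, 2.5, 19/6.
f(-1/6) = 109/54, f(0.5) = 0.5, f(7/6) = -151/54, f(11/6) = -233/54, f(2.5) = -0.5, f(19/6) = 659/54.
Sum = Δx · [f(-1/6) + f(0.5) + f(7/6) + ...].
Sum ≈ 4.74074.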